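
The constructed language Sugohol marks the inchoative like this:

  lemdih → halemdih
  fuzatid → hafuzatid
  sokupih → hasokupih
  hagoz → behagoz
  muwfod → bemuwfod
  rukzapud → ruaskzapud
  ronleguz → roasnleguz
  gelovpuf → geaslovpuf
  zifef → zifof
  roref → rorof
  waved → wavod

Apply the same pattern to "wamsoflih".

"wamsoflih" has last vowel 'i'. The stems whose last vowel is 'i' (lemdih → halemdih, fuzatid → hafuzatid, sokupih → hasokupih) add the prefix ha-.
The other patterns: stems whose last vowel is 'o' add the prefix be-; stems whose last vowel is 'u' insert -as- after the first vowel; stems whose last vowel is 'e' change the last vowel to 'o'.
So wamsoflih → hawamsoflih.

hawamsoflih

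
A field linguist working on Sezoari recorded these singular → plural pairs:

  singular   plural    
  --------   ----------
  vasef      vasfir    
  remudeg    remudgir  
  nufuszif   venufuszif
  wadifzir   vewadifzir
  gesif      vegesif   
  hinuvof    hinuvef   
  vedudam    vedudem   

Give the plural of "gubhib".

vegubhib

vasef and nufuszif both end in -f yet inflect differently (vasfir, venufuszif), so the final letter is not what conditions the rule; the last vowel is.
"gubhib" has last vowel 'i'. The stems whose last vowel is 'i' (nufuszif → venufuszif, wadifzir → vewadifzir, gesif → vegesif) add the prefix ve-.
So gubhib → vegubhib.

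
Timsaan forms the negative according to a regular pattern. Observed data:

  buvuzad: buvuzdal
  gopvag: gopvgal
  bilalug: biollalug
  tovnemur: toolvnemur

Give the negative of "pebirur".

gopvag and bilalug both end in -g yet inflect differently (gopvgal, biollalug), so the final letter is not what conditions the rule; the last vowel is.
"pebirur" has last vowel 'u'. The stems whose last vowel is 'u' (bilalug → biollalug, tovnemur → toolvnemur) insert -ol- after the first vowel.
So pebirur → peolbirur.

peolbirur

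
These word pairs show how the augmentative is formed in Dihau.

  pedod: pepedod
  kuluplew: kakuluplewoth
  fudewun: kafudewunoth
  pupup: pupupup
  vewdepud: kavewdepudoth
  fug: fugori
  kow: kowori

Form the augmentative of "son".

sonori

"son" has 1 vowel. The stems with 1 vowel (fug → fugori, kow → kowori) add -ori.
So son → sonori.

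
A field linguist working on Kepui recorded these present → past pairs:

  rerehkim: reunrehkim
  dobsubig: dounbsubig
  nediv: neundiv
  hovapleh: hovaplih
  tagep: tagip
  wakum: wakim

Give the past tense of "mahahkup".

mahahkip

rerehkim and wakum both end in -m yet inflect differently (reunrehkim, wakim), so the final letter is not what conditions the rule; the last vowel is.
"mahahkup" has last vowel 'u'. The one such stem in the data (wakum → wakim) changes the last vowel to 'i' (as do hovapleh, tagep), so the same rule applies.
The other pattern: stems whose last vowel is 'i' insert -un- after the first vowel.
So mahahkup → mahahkip.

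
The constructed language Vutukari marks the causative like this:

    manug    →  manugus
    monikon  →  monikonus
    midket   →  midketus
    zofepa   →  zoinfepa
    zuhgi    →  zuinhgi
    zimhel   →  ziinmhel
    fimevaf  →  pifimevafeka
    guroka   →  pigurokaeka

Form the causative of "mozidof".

"mozidof" begins with m-. The stems beginning with m- (manug → manugus, monikon → monikonus, midket → midketus) add -us.
So mozidof → mozidofus.

mozidofus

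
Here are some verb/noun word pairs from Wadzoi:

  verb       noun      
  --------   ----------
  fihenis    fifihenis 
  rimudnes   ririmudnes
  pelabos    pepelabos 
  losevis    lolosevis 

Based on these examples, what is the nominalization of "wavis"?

wawavis

Every pair shown (fihenis → fifihenis, rimudnes → ririmudnes, pelabos → pepelabos, …) follows the same rule: repeat the first consonant+vowel as a prefix.
So wavis → wawavis.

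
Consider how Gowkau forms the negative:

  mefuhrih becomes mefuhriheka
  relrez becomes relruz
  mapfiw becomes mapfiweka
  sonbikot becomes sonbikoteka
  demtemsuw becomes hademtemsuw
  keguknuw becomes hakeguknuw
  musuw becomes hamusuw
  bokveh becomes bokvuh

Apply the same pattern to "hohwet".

bokveh and mefuhrih both end in -h yet inflect differently (bokvuh, mefuhriheka), so the final letter is not what conditions the rule; the last vowel is.
"hohwet" has last vowel 'e'. The stems whose last vowel is 'e' (bokveh → bokvuh, relrez → relruz) change the last vowel to 'u'.
So hohwet → hohwut.

hohwut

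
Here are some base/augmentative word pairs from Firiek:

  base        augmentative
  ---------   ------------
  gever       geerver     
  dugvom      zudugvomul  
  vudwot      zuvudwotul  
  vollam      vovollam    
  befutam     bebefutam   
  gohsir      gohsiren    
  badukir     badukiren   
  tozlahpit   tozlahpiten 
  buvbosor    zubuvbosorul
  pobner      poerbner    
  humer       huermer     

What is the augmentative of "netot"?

zunetotul

pobner and buvbosor both end in -r yet inflect differently (poerbner, zubuvbosorul), so the final letter is not what conditions the rule; the last vowel is.
"netot" has last vowel 'o'. The stems whose last vowel is 'o' (vudwot → zuvudwotul, dugvom → zudugvomul, buvbosor → zubuvbosorul) add zu- … -ul around the stem.
The other patterns: stems whose last vowel is 'e' insert -er- after the first vowel; stems whose last vowel is 'i' add -en; stems whose last vowel is 'a' repeat the first consonant+vowel as a prefix.
So netot → zunetotul.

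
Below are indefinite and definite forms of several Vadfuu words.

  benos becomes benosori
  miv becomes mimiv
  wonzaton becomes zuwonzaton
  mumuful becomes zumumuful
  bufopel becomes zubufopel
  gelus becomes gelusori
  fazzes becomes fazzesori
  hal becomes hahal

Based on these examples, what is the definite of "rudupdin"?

hal and bufopel both end in -l yet inflect differently (hahal, zubufopel), so the final letter is not what conditions the rule; the number of vowels is.
"rudupdin" has 3 vowels. The stems with 3 vowels (wonzaton → zuwonzaton, bufopel → zubufopel, mumuful → zumumuful) add the prefix zu-.
The other patterns: stems with 1 vowel repeat the first consonant+vowel as a prefix; stems with 2 vowels add -ori.
So rudupdin → zurudupdin.

zurudupdin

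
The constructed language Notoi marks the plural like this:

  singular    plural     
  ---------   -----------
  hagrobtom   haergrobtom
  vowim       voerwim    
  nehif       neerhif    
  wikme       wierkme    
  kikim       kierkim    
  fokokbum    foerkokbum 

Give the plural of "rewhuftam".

reerwhuftam

Every pair shown (hagrobtom → haergrobtom, vowim → voerwim, nehif → neerhif, …) follows the same rule: insert -er- after the first vowel.
So rewhuftam → reerwhuftam.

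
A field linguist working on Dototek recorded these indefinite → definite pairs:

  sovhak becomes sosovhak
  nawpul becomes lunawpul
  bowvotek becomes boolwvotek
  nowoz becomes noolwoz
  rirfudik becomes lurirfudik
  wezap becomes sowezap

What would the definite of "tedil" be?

rirfudik and sovhak both end in -k yet inflect differently (lurirfudik, sosovhak), so the final letter is not what conditions the rule; the last vowel is.
"tedil" has last vowel 'i'. The one such stem in the data (rirfudik → lurirfudik) adds the prefix lu-, so the same rule applies.
So tedil → lutedil.

lutedil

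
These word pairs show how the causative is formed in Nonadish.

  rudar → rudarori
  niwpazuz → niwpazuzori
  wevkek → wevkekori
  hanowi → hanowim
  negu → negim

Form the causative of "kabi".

kabim

niwpazuz and negu both have last vowel 'u' yet inflect differently (niwpazuzori, negim), so the last vowel is not what conditions the rule; whether the stem ends in a vowel or a consonant is.
"kabi" ends in a vowel. The stems ending in a vowel (hanowi → hanowim, negu → negim) drop the final letter and add -im.
The other pattern: stems ending in a consonant add -ori.
So kabi → kabim.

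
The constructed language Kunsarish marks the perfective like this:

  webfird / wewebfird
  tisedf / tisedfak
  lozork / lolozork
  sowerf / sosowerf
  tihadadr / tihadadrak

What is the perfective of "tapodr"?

tisedf and sowerf both end in -f yet inflect differently (tisedfak, sosowerf), so the final letter is not what conditions the rule; the second-to-last letter is.
"tapodr" has second-to-last letter 'd'. The stems whose second-to-last letter is 'd' (tihadadr → tihadadrak, tisedf → tisedfak) add -ak.
The other pattern: stems whose second-to-last letter is 'r' repeat the first consonant+vowel as a prefix.
So tapodr → tapodrak.

tapodrak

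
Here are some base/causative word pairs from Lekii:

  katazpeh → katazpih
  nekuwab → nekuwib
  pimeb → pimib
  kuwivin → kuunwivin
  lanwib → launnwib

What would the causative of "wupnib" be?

"wupnib" has last vowel 'i'. The stems whose last vowel is 'i' (kuwivin → kuunwivin, lanwib → launnwib) insert -un- after the first vowel.
So wupnib → wuunpnib.

wuunpnib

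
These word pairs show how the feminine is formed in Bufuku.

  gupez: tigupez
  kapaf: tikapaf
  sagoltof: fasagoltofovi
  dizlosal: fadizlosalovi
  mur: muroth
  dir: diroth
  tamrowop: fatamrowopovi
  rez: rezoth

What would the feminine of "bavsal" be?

tibavsal

"bavsal" has 2 vowels. The stems with 2 vowels (kapaf → tikapaf, gupez → tigupez) add the prefix ti-.
The other patterns: stems with 1 vowel add -oth; stems with 3 vowels add fa- … -ovi around the stem.
So bavsal → tibavsal.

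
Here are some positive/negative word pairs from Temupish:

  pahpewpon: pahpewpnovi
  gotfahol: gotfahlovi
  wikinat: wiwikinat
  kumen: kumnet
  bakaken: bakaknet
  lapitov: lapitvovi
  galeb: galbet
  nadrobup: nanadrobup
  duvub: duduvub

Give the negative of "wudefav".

wuwudefav

"wudefav" has last vowel 'a'. The one such stem in the data (wikinat → wiwikinat) repeats the first consonant+vowel as a prefix (as do duvub, nadrobup), so the same rule applies.
The other patterns: stems whose last vowel is 'o' delete the last vowel and add -ovi; stems whose last vowel is 'e' delete the last vowel and add -et.
So wudefav → wuwudefav.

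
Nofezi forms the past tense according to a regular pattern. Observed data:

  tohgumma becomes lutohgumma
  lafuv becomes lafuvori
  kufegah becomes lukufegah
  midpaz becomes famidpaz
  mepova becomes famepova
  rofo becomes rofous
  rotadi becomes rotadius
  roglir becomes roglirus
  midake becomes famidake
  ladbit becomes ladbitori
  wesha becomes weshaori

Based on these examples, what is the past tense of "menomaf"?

wesha and mepova both end in -a yet inflect differently (weshaori, famepova), so the final letter is not what conditions the rule; the first letter is.
"menomaf" begins with m-. The stems beginning with m- (midpaz → famidpaz, midake → famidake, mepova → famepova) add the prefix fa-.
The other patterns: stems beginning with r- add -us; stems beginning with l- or w- add -ori; stems beginning with k- or t- add the prefix lu-.
So menomaf → famenomaf.

famenomaf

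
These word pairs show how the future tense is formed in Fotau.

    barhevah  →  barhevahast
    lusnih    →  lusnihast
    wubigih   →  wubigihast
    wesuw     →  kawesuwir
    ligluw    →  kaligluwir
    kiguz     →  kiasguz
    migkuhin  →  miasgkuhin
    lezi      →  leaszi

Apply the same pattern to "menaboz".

"menaboz" ends in -z. The one such stem in the data (kiguz → kiasguz) inserts -as- after the first vowel (as do lezi, migkuhin), so the same rule applies.
The other patterns: stems ending in -w add ka- … -ir around the stem; stems ending in -h add -ast.
So menaboz → measnaboz.

measnaboz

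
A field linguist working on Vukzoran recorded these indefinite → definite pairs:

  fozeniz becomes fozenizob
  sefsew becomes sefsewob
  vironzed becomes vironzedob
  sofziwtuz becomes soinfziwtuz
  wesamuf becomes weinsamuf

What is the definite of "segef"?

segefob

sofziwtuz and fozeniz both end in -z yet inflect differently (soinfziwtuz, fozenizob), so the final letter is not what conditions the rule; the last vowel is.
"segef" has last vowel 'e'. The stems whose last vowel is 'e' (sefsew → sefsewob, vironzed → vironzedob) add -ob.
So segef → segefob.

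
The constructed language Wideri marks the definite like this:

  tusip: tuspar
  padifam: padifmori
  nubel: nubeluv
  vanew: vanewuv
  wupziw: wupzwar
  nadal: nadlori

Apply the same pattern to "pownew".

nadal and nubel both end in -l yet inflect differently (nadlori, nubeluv), so the final letter is not what conditions the rule; the last vowel is.
"pownew" has last vowel 'e'. The stems whose last vowel is 'e' (vanew → vanewuv, nubel → nubeluv) add -uv.
The other patterns: stems whose last vowel is 'a' delete the last vowel and add -ori; stems whose last vowel is 'i' delete the last vowel and add -ar.
So pownew → pownewuv.

pownewuv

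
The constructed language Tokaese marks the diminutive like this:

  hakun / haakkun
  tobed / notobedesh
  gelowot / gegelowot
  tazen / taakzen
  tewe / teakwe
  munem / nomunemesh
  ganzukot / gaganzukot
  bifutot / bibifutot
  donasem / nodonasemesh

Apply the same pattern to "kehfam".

tobed and tewe both have last vowel 'e' yet inflect differently (notobedesh, teakwe), so the last vowel is not what conditions the rule; the final letter is.
"kehfam" ends in -m. The stems ending in -m (donasem → nodonasemesh, munem → nomunemesh) add no- … -esh around the stem.
The other patterns: stems ending in -t repeat the first consonant+vowel as a prefix; stems ending in -e or -n insert -ak- after the first vowel.
So kehfam → nokehfamesh.

nokehfamesh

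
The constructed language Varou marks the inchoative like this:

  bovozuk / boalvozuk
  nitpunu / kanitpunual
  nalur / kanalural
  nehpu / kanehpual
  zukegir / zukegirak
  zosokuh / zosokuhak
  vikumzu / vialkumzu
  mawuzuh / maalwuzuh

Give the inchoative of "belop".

beallop

zukegir and nalur both end in -r yet inflect differently (zukegirak, kanalural), so the final letter is not what conditions the rule; the first letter is.
"belop" begins with b-. The one such stem in the data (bovozuk → boalvozuk) inserts -al- after the first vowel (as do mawuzuh, vikumzu), so the same rule applies.
So belop → beallop.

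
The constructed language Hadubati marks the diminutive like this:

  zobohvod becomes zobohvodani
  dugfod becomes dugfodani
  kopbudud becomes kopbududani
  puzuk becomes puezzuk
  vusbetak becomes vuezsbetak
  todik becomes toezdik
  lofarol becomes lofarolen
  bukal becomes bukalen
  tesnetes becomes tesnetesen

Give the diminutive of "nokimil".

nokimilen

kopbudud and puzuk both have last vowel 'u' yet inflect differently (kopbududani, puezzuk), so the last vowel is not what conditions the rule; the final letter is.
"nokimil" ends in -l. The stems ending in -l (lofarol → lofarolen, bukal → bukalen) add -en.
So nokimil → nokimilen.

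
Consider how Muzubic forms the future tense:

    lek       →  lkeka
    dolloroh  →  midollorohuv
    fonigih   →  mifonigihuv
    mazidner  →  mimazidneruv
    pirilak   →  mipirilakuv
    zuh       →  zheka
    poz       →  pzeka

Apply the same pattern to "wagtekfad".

pirilak and lek both end in -k yet inflect differently (mipirilakuv, lkeka), so the final letter is not what conditions the rule; the number of vowels is.
"wagtekfad" has 3 vowels. The stems with 3 vowels (fonigih → mifonigihuv, dolloroh → midollorohuv, pirilak → mipirilakuv) add mi- … -uv around the stem.
The other pattern: stems with 1 vowel delete the last vowel and add -eka.
So wagtekfad → miwagtekfaduv.

miwagtekfaduv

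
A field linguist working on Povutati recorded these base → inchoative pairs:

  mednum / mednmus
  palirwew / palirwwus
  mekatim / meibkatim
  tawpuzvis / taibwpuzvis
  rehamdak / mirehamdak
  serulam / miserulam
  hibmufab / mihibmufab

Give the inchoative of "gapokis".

gaibpokis

mednum and mekatim both end in -m yet inflect differently (mednmus, meibkatim), so the final letter is not what conditions the rule; the last vowel is.
"gapokis" has last vowel 'i'. The stems whose last vowel is 'i' (mekatim → meibkatim, tawpuzvis → taibwpuzvis) insert -ib- after the first vowel.
So gapokis → gaibpokis.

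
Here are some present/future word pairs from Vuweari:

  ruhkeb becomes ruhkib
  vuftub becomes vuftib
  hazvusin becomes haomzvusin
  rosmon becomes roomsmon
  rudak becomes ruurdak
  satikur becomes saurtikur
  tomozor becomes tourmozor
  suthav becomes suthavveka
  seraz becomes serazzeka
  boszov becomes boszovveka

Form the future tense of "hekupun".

heomkupun

vuftub and satikur both have last vowel 'u' yet inflect differently (vuftib, saurtikur), so the last vowel is not what conditions the rule; the final letter is.
"hekupun" ends in -n. The stems ending in -n (hazvusin → haomzvusin, rosmon → roomsmon) insert -om- after the first vowel.
So hekupun → heomkupun.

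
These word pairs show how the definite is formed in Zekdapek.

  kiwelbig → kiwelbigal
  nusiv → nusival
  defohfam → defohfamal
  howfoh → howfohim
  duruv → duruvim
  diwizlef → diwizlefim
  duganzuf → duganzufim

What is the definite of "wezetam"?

wezetamal

nusiv and duruv both end in -v yet inflect differently (nusival, duruvim), so the final letter is not what conditions the rule; the last vowel is.
"wezetam" has last vowel 'a'. The one such stem in the data (defohfam → defohfamal) adds -al, so the same rule applies.
So wezetam → wezetamal.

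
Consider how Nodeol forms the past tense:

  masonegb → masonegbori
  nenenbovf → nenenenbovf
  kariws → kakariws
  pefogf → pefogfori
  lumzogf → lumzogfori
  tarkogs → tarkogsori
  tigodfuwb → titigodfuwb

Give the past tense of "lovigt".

masonegb and tigodfuwb both end in -b yet inflect differently (masonegbori, titigodfuwb), so the final letter is not what conditions the rule; the second-to-last letter is.
"lovigt" has second-to-last letter 'g'. The stems whose second-to-last letter is 'g' (masonegb → masonegbori, tarkogs → tarkogsori, pefogf → pefogfori) add -ori.
The other pattern: stems whose second-to-last letter is 'v' or 'w' repeat the first consonant+vowel as a prefix.
So lovigt → lovigtori.

lovigtori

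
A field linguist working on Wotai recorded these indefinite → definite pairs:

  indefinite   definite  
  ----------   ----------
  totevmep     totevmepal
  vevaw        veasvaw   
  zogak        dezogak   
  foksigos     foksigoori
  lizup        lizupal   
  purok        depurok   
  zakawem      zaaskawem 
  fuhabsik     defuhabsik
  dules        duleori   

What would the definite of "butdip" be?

"butdip" ends in -p. The stems ending in -p (lizup → lizupal, totevmep → totevmepal) add -al.
The other patterns: stems ending in -k add the prefix de-; stems ending in -s drop the final letter and add -ori; stems ending in -m or -w insert -as- after the first vowel.
So butdip → butdipal.

butdipal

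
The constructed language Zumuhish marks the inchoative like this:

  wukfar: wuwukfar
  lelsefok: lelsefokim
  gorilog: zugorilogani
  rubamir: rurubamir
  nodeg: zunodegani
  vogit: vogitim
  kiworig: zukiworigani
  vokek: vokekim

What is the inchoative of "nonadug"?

zunonadugani

rubamir and kiworig both have last vowel 'i' yet inflect differently (rurubamir, zukiworigani), so the last vowel is not what conditions the rule; the final letter is.
"nonadug" ends in -g. The stems ending in -g (nodeg → zunodegani, kiworig → zukiworigani, gorilog → zugorilogani) add zu- … -ani around the stem.
The other patterns: stems ending in -r repeat the first consonant+vowel as a prefix; stems ending in -k or -t add -im.
So nonadug → zunonadugani.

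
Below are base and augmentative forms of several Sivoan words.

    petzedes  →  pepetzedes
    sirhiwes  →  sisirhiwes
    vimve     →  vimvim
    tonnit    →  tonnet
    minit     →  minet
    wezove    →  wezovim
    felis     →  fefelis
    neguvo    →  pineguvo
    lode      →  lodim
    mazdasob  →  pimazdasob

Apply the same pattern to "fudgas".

felis and tonnit both have last vowel 'i' yet inflect differently (fefelis, tonnet), so the last vowel is not what conditions the rule; the final letter is.
"fudgas" ends in -s. The stems ending in -s (petzedes → pepetzedes, felis → fefelis, sirhiwes → sisirhiwes) repeat the first consonant+vowel as a prefix.
So fudgas → fufudgas.

fufudgas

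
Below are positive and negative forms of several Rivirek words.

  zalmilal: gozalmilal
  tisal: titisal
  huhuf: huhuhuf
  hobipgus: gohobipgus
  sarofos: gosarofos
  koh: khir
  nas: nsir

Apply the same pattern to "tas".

nas and sarofos both end in -s yet inflect differently (nsir, gosarofos), so the final letter is not what conditions the rule; the number of vowels is.
"tas" has 1 vowel. The stems with 1 vowel (nas → nsir, koh → khir) delete the last vowel and add -ir.
So tas → tsir.

tsir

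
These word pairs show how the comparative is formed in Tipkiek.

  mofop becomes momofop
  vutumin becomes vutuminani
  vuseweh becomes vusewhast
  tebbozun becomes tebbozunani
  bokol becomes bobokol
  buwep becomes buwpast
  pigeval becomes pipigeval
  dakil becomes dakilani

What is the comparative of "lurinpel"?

mofop and buwep both end in -p yet inflect differently (momofop, buwpast), so the final letter is not what conditions the rule; the last vowel is.
"lurinpel" has last vowel 'e'. The stems whose last vowel is 'e' (buwep → buwpast, vuseweh → vusewhast) delete the last vowel and add -ast.
So lurinpel → lurinplast.

lurinplast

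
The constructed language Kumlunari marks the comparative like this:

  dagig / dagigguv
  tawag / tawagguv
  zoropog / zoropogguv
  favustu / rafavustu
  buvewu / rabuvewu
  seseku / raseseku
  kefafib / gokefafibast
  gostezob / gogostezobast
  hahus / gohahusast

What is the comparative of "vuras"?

govurasast

dagig and kefafib both have last vowel 'i' yet inflect differently (dagigguv, gokefafibast), so the last vowel is not what conditions the rule; the final letter is.
"vuras" ends in -s. The one such stem in the data (hahus → gohahusast) adds go- … -ast around the stem, so the same rule applies.
The other patterns: stems ending in -g double the final consonant and add -uv; stems ending in -u add the prefix ra-.
So vuras → govurasast.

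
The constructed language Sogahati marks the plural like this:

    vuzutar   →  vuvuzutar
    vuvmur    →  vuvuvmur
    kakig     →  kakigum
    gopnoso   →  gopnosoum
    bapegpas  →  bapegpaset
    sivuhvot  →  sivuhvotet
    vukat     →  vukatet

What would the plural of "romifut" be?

romifutet

"romifut" ends in -t. The stems ending in -t (sivuhvot → sivuhvotet, vukat → vukatet) add -et.
The other patterns: stems ending in -r repeat the first consonant+vowel as a prefix; stems ending in -g or -o add -um.
So romifut → romifutet.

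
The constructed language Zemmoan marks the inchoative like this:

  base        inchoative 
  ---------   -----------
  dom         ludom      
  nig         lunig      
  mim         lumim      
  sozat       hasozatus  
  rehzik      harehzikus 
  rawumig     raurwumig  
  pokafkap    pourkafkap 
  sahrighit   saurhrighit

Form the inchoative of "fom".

lufom

"fom" has 1 vowel. The stems with 1 vowel (dom → ludom, nig → lunig, mim → lumim) add the prefix lu-.
So fom → lufom.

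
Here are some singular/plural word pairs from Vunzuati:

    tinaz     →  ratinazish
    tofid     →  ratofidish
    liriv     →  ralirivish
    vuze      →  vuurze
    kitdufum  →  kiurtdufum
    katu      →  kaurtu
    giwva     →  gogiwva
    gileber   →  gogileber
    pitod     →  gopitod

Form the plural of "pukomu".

"pukomu" begins with p-. The one such stem in the data (pitod → gopitod) adds the prefix go-, so the same rule applies.
The other patterns: stems beginning with l- or t- add ra- … -ish around the stem; stems beginning with k- or v- insert -ur- after the first vowel.
So pukomu → gopukomu.

gopukomu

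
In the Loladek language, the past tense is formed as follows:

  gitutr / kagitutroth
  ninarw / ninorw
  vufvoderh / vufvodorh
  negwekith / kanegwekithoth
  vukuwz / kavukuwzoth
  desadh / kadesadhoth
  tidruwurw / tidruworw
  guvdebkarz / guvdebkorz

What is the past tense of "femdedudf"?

kafemdedudfoth

"femdedudf" has second-to-last letter 'd'. The one such stem in the data (desadh → kadesadhoth) adds ka- … -oth around the stem, so the same rule applies.
So femdedudf → kafemdedudfoth.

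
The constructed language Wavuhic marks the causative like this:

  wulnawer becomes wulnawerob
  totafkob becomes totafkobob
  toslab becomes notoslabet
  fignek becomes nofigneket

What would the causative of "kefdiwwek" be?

toslab and totafkob both end in -b yet inflect differently (notoslabet, totafkobob), so the final letter is not what conditions the rule; the number of vowels is.
"kefdiwwek" has 3 vowels. The stems with 3 vowels (wulnawer → wulnawerob, totafkob → totafkobob) add -ob.
The other pattern: stems with 2 vowels add no- … -et around the stem.
So kefdiwwek → kefdiwwekob.

kefdiwwekob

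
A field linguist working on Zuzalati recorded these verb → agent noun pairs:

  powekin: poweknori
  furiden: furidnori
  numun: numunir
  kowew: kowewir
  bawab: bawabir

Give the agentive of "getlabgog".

"getlabgog" has 3 vowels. The stems with 3 vowels (powekin → poweknori, furiden → furidnori) delete the last vowel and add -ori.
The other pattern: stems with 2 vowels add -ir.
So getlabgog → getlabggori.

getlabggori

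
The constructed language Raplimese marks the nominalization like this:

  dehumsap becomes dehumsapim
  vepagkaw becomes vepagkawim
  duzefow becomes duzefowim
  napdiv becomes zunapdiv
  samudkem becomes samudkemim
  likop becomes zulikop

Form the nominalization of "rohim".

dehumsap and likop both end in -p yet inflect differently (dehumsapim, zulikop), so the final letter is not what conditions the rule; the number of vowels is.
"rohim" has 2 vowels. The stems with 2 vowels (likop → zulikop, napdiv → zunapdiv) add the prefix zu-.
So rohim → zurohim.

zurohim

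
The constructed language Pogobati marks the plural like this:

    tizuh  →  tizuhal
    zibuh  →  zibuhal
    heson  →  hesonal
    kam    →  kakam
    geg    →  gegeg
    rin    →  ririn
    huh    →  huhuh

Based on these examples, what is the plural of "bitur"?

bitural

rin and heson both end in -n yet inflect differently (ririn, hesonal), so the final letter is not what conditions the rule; the number of vowels is.
"bitur" has 2 vowels. The stems with 2 vowels (heson → hesonal, zibuh → zibuhal, tizuh → tizuhal) add -al.
The other pattern: stems with 1 vowel repeat the first consonant+vowel as a prefix.
So bitur → bitural.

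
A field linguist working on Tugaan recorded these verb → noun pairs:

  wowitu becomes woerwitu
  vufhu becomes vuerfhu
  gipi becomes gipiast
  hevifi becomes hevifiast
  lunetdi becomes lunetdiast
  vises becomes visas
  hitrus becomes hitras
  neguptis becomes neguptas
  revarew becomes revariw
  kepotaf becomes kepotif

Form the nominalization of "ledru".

"ledru" ends in -u. The stems ending in -u (wowitu → woerwitu, vufhu → vuerfhu) insert -er- after the first vowel.
So ledru → leerdru.

leerdru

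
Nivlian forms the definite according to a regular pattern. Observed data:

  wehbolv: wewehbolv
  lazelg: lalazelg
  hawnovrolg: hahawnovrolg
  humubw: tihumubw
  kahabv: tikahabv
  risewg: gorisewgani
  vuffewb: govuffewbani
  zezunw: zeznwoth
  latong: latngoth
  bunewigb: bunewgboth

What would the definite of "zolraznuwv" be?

"zolraznuwv" has second-to-last letter 'w'. The stems whose second-to-last letter is 'w' (risewg → gorisewgani, vuffewb → govuffewbani) add go- … -ani around the stem.
The other patterns: stems whose second-to-last letter is 'l' repeat the first consonant+vowel as a prefix; stems whose second-to-last letter is 'b' add the prefix ti-; stems whose second-to-last letter is 'g' or 'n' delete the last vowel and add -oth.
So zolraznuwv → gozolraznuwvani.

gozolraznuwvani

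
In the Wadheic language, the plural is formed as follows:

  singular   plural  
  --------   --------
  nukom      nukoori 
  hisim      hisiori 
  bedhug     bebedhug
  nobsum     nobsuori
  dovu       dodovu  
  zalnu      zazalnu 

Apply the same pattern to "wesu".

wewesu

"wesu" ends in -u. The stems ending in -u (zalnu → zazalnu, dovu → dodovu) repeat the first consonant+vowel as a prefix.
So wesu → wewesu.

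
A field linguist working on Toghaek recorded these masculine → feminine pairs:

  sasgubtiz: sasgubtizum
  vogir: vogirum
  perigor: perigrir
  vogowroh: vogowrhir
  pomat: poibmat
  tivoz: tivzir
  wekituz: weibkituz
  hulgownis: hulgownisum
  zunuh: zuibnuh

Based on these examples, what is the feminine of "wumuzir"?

vogir and perigor both end in -r yet inflect differently (vogirum, perigrir), so the final letter is not what conditions the rule; the last vowel is.
"wumuzir" has last vowel 'i'. The stems whose last vowel is 'i' (hulgownis → hulgownisum, vogir → vogirum, sasgubtiz → sasgubtizum) add -um.
So wumuzir → wumuzirum.

wumuzirum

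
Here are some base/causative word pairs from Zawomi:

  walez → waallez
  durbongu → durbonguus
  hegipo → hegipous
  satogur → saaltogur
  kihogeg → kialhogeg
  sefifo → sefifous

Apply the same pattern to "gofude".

durbongu and satogur both have last vowel 'u' yet inflect differently (durbonguus, saaltogur), so the last vowel is not what conditions the rule; whether the stem ends in a vowel or a consonant is.
"gofude" ends in a vowel. The stems ending in a vowel (hegipo → hegipous, sefifo → sefifous, durbongu → durbonguus) add -us.
So gofude → gofudeus.

gofudeus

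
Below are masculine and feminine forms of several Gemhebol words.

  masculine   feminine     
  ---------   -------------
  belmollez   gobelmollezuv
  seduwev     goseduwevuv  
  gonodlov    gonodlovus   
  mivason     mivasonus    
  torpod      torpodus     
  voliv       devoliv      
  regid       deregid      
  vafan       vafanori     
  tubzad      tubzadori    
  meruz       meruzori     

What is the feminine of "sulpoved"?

seduwev and gonodlov both end in -v yet inflect differently (goseduwevuv, gonodlovus), so the final letter is not what conditions the rule; the last vowel is.
"sulpoved" has last vowel 'e'. The stems whose last vowel is 'e' (belmollez → gobelmollezuv, seduwev → goseduwevuv) add go- … -uv around the stem.
The other patterns: stems whose last vowel is 'o' add -us; stems whose last vowel is 'i' add the prefix de-; stems whose last vowel is 'a' or 'u' add -ori.
So sulpoved → gosulpoveduv.

gosulpoveduv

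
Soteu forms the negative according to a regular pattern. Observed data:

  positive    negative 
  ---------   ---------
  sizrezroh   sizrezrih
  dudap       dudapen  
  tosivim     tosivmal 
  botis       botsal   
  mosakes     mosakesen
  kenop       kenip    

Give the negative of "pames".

pamesen

"pames" has last vowel 'e'. The one such stem in the data (mosakes → mosakesen) adds -en, so the same rule applies.
The other patterns: stems whose last vowel is 'o' change the last vowel to 'i'; stems whose last vowel is 'i' delete the last vowel and add -al.
So pames → pamesen.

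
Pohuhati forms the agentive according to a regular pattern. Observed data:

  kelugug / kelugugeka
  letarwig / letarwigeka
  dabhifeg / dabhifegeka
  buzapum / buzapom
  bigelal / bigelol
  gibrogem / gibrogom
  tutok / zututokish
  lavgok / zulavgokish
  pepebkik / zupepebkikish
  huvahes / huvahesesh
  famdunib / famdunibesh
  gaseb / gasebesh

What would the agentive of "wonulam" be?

kelugug and buzapum both have last vowel 'u' yet inflect differently (kelugugeka, buzapom), so the last vowel is not what conditions the rule; the final letter is.
"wonulam" ends in -m. The stems ending in -m (buzapum → buzapom, gibrogem → gibrogom) change the last vowel to 'o'.
So wonulam → wonulom.

wonulom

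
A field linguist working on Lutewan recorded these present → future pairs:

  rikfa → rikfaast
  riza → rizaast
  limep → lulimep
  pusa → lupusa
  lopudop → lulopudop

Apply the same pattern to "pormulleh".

lupormulleh

"pormulleh" begins with p-. The one such stem in the data (pusa → lupusa) adds the prefix lu-, so the same rule applies.
So pormulleh → lupormulleh.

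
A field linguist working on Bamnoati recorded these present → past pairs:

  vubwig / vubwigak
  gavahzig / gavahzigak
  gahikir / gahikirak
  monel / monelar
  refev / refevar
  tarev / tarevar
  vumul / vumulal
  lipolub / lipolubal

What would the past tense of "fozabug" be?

fozabugal

"fozabug" has last vowel 'u'. The stems whose last vowel is 'u' (vumul → vumulal, lipolub → lipolubal) add -al.
The other patterns: stems whose last vowel is 'i' add -ak; stems whose last vowel is 'e' add -ar.
So fozabug → fozabugal.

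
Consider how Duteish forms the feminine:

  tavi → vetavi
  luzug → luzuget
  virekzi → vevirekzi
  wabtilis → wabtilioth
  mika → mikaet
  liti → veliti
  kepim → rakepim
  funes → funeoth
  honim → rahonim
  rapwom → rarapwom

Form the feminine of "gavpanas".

tavi and wabtilis both have last vowel 'i' yet inflect differently (vetavi, wabtilioth), so the last vowel is not what conditions the rule; the final letter is.
"gavpanas" ends in -s. The stems ending in -s (wabtilis → wabtilioth, funes → funeoth) drop the final letter and add -oth.
The other patterns: stems ending in -i add the prefix ve-; stems ending in -m add the prefix ra-; stems ending in -a or -g add -et.
So gavpanas → gavpanaoth.

gavpanaoth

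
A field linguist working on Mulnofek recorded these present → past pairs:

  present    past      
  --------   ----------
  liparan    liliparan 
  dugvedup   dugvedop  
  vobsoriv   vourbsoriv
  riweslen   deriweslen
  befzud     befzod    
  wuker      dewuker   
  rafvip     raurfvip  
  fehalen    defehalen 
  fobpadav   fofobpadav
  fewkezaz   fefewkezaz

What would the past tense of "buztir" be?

"buztir" has last vowel 'i'. The stems whose last vowel is 'i' (rafvip → raurfvip, vobsoriv → vourbsoriv) insert -ur- after the first vowel.
So buztir → buurztir.

buurztir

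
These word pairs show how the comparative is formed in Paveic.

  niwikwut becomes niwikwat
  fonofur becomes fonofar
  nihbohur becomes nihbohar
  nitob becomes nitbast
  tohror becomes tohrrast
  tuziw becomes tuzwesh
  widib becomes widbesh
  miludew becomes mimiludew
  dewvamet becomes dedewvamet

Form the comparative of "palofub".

palofab

fonofur and tohror both end in -r yet inflect differently (fonofar, tohrrast), so the final letter is not what conditions the rule; the last vowel is.
"palofub" has last vowel 'u'. The stems whose last vowel is 'u' (niwikwut → niwikwat, fonofur → fonofar, nihbohur → nihbohar) change the last vowel to 'a'.
The other patterns: stems whose last vowel is 'o' delete the last vowel and add -ast; stems whose last vowel is 'i' delete the last vowel and add -esh; stems whose last vowel is 'e' repeat the first consonant+vowel as a prefix.
So palofub → palofab.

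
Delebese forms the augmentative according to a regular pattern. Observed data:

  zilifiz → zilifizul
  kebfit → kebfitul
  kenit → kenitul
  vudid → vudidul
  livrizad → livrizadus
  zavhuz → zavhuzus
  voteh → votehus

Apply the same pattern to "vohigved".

vudid and livrizad both end in -d yet inflect differently (vudidul, livrizadus), so the final letter is not what conditions the rule; the last vowel is.
"vohigved" has last vowel 'e'. The one such stem in the data (voteh → votehus) adds -us, so the same rule applies.
So vohigved → vohigvedus.

vohigvedus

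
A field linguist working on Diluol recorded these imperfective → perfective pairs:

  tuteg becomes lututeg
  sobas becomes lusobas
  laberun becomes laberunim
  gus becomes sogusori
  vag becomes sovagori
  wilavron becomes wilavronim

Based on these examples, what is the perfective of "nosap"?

lunosap

"nosap" has 2 vowels. The stems with 2 vowels (sobas → lusobas, tuteg → lututeg) add the prefix lu-.
The other patterns: stems with 1 vowel add so- … -ori around the stem; stems with 3 vowels add -im.
So nosap → lunosap.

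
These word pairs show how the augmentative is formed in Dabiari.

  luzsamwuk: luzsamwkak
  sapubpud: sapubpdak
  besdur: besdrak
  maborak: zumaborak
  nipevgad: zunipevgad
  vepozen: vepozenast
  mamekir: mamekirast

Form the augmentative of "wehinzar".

zuwehinzar

"wehinzar" has last vowel 'a'. The stems whose last vowel is 'a' (maborak → zumaborak, nipevgad → zunipevgad) add the prefix zu-.
The other patterns: stems whose last vowel is 'u' delete the last vowel and add -ak; stems whose last vowel is 'e' or 'i' add -ast.
So wehinzar → zuwehinzar.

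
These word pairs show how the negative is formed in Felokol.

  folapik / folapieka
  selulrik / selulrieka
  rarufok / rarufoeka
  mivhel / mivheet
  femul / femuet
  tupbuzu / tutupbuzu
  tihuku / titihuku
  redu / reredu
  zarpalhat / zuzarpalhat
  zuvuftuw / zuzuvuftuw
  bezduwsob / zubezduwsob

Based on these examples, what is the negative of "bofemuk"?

"bofemuk" ends in -k. The stems ending in -k (folapik → folapieka, selulrik → selulrieka, rarufok → rarufoeka) drop the final letter and add -eka.
The other patterns: stems ending in -l drop the final letter and add -et; stems ending in -u repeat the first consonant+vowel as a prefix; stems ending in -b, -t or -w add the prefix zu-.
So bofemuk → bofemueka.

bofemueka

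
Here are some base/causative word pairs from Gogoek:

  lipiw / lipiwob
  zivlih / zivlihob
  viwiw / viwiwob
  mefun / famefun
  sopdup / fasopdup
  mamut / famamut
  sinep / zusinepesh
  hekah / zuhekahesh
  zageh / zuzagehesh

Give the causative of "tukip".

sopdup and sinep both end in -p yet inflect differently (fasopdup, zusinepesh), so the final letter is not what conditions the rule; the last vowel is.
"tukip" has last vowel 'i'. The stems whose last vowel is 'i' (lipiw → lipiwob, zivlih → zivlihob, viwiw → viwiwob) add -ob.
The other patterns: stems whose last vowel is 'u' add the prefix fa-; stems whose last vowel is 'a' or 'e' add zu- … -esh around the stem.
So tukip → tukipob.

tukipob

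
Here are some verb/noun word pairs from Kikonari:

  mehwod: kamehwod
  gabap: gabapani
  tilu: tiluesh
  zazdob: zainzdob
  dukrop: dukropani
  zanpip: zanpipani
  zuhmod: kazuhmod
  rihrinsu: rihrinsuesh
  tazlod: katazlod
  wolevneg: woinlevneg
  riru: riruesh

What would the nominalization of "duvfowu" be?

duvfowuesh

dukrop and mehwod both have last vowel 'o' yet inflect differently (dukropani, kamehwod), so the last vowel is not what conditions the rule; the final letter is.
"duvfowu" ends in -u. The stems ending in -u (tilu → tiluesh, riru → riruesh, rihrinsu → rihrinsuesh) add -esh.
So duvfowu → duvfowuesh.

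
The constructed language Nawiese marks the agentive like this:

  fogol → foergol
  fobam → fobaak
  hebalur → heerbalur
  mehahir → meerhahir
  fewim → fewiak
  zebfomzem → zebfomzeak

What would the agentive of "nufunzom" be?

"nufunzom" ends in -m. The stems ending in -m (fewim → fewiak, zebfomzem → zebfomzeak, fobam → fobaak) drop the final letter and add -ak.
So nufunzom → nufunzoak.

nufunzoak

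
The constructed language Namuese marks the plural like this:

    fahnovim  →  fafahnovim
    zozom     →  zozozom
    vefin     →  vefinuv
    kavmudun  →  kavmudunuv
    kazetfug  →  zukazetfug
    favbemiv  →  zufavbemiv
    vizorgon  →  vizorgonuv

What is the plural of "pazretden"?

pazretdenuv

"pazretden" ends in -n. The stems ending in -n (vizorgon → vizorgonuv, vefin → vefinuv, kavmudun → kavmudunuv) add -uv.
So pazretden → pazretdenuv.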